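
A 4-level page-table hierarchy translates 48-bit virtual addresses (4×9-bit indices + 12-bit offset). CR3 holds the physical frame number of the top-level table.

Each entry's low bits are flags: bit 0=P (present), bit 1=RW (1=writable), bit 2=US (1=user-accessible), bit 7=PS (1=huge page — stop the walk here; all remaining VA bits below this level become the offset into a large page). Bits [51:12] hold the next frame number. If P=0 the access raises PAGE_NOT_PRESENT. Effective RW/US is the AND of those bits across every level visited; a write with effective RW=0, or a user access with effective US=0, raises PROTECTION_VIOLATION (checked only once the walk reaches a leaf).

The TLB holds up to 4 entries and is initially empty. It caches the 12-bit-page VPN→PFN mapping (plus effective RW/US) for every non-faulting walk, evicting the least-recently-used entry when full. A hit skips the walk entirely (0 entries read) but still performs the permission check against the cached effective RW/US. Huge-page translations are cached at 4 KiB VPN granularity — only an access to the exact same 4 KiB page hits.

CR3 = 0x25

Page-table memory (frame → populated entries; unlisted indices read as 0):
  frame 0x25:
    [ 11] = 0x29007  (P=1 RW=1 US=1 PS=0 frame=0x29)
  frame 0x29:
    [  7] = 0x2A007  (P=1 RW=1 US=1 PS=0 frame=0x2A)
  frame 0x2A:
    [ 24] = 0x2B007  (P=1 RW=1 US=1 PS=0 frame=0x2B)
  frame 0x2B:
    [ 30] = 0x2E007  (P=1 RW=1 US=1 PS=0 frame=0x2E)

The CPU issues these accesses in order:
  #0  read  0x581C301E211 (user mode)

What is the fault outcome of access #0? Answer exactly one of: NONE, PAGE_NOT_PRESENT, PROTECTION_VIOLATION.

Walk each access:
#0 VA=0x581C301E211 (r,user):
  L0: frame=0x25 idx=11 entry=0x29007 [P=1 RW=1 US=1 PS=0]
  L1: frame=0x29 idx=7 entry=0x2A007 [P=1 RW=1 US=1 PS=0]
  L2: frame=0x2A idx=24 entry=0x2B007 [P=1 RW=1 US=1 PS=0]
  L3: frame=0x2B idx=30 entry=0x2E007 [P=1 RW=1 US=1 PS=0]
  → PA=0x2E211  (4 entries read)

Access #0 fault: NONE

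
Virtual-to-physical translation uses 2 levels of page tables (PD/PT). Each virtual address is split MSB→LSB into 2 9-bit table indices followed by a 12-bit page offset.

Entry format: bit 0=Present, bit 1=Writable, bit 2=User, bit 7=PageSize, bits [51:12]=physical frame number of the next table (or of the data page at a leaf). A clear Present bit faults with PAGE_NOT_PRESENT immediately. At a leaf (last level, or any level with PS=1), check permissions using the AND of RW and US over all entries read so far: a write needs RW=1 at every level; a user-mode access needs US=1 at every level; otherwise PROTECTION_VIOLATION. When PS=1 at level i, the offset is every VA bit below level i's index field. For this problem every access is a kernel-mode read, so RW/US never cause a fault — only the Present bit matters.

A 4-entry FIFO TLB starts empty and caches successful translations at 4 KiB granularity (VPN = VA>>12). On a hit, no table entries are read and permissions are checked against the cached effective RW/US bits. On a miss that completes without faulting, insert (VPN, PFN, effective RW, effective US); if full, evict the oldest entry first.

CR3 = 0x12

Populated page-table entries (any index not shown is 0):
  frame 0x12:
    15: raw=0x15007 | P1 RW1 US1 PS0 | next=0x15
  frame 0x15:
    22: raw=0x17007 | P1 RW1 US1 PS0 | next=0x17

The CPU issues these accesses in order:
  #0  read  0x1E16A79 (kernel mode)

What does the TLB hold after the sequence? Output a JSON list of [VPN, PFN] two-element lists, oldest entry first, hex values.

Walk each access:
#0 VA=0x1E16A79 (r,kernel):
  L0 @0x12[15] → 0x15007  P=1,RW=1,US=1,PS=0
  L1 @0x15[22] → 0x17007  P=1,RW=1,US=1,PS=0
  ✓ 0x17A79  — 2 lookups

TLB: [["0x1E16", "0x17"]]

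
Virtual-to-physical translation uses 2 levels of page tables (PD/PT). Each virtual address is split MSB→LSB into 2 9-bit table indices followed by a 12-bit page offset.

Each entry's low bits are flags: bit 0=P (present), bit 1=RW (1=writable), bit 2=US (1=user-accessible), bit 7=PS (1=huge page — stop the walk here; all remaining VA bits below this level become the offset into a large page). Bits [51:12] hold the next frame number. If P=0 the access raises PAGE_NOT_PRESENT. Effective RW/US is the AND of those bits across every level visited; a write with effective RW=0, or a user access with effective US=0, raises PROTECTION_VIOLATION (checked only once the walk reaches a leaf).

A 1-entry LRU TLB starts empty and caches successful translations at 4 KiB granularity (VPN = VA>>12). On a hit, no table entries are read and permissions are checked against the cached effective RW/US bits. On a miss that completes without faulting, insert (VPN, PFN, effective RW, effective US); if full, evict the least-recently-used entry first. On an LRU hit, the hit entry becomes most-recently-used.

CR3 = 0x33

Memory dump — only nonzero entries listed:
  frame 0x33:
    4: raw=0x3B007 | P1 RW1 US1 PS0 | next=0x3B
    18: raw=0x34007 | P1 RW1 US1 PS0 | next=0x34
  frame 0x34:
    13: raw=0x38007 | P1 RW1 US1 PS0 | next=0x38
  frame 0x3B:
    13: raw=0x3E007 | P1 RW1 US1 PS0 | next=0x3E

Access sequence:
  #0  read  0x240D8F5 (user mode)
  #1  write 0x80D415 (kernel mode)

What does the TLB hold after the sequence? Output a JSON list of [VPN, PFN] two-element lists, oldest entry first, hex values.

Walk each access:
#0 VA=0x240D8F5 (r,user):
  L0: frame=0x33 idx=18 entry=0x34007 [P=1 RW=1 US=1 PS=0]
  L1: frame=0x34 idx=13 entry=0x38007 [P=1 RW=1 US=1 PS=0]
  → PA=0x388F5  (2 entries read)
#1 VA=0x80D415 (w,kernel):
  L0: frame=0x33 idx=4 entry=0x3B007 [P=1 RW=1 US=1 PS=0]
  L1: frame=0x3B idx=13 entry=0x3E007 [P=1 RW=1 US=1 PS=0]
  → PA=0x3E415  (2 entries read)

TLB: [["0x80D", "0x3E"]]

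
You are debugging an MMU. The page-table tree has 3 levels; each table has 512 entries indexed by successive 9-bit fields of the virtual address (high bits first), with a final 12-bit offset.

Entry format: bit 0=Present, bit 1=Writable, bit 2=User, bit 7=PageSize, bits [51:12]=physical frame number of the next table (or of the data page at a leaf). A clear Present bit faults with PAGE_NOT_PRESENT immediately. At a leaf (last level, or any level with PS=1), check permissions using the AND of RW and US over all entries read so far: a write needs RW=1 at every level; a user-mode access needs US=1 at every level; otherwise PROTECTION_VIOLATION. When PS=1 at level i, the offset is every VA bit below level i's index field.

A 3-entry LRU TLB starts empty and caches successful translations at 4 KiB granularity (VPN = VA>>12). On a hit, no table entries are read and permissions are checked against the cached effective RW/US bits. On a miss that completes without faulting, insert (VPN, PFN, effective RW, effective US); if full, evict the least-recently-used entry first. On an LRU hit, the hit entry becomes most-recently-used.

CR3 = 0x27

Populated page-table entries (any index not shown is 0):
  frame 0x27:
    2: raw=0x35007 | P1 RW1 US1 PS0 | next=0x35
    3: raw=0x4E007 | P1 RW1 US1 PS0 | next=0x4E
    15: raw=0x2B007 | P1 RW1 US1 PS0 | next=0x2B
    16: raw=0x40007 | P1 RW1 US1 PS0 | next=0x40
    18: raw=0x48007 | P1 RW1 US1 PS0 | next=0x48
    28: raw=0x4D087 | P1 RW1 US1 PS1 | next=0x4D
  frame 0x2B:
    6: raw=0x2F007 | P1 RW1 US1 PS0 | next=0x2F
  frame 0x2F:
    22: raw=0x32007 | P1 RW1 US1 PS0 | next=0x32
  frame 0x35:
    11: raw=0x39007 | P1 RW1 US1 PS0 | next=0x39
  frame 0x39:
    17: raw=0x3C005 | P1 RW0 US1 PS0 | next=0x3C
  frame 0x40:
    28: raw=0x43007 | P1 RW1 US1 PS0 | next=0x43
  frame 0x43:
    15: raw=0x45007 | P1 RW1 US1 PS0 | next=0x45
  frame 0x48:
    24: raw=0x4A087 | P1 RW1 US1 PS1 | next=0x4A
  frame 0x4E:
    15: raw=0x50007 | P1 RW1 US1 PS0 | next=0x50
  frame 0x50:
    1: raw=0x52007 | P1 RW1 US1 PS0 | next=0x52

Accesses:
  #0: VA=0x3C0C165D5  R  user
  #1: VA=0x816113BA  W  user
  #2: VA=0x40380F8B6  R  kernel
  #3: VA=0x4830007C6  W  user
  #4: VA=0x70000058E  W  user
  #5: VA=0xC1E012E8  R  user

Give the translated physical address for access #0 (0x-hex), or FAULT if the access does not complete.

Walk each access:
#0 VA=0x3C0C165D5 (r,user):
  L0: frame=0x27 idx=15 entry=0x2B007 [P=1 RW=1 US=1 PS=0]
  L1: frame=0x2B idx=6 entry=0x2F007 [P=1 RW=1 US=1 PS=0]
  L2: frame=0x2F idx=22 entry=0x32007 [P=1 RW=1 US=1 PS=0]
  ⇒ phys 0x325D5  [3 reads]
#1 VA=0x816113BA (w,user):
  L0: frame=0x27 idx=2 entry=0x35007 [P=1 RW=1 US=1 PS=0]
  L1: frame=0x35 idx=11 entry=0x39007 [P=1 RW=1 US=1 PS=0]
  L2: frame=0x39 idx=17 entry=0x3C005 [P=1 RW=0 US=1 PS=0]
  ⇒ fault: PROTECTION_VIOLATION  — 3 lookups
#2 VA=0x40380F8B6 (r,kernel):
  L0: frame=0x27 idx=16 entry=0x40007 [P=1 RW=1 US=1 PS=0]
  L1: frame=0x40 idx=28 entry=0x43007 [P=1 RW=1 US=1 PS=0]
  L2: frame=0x43 idx=15 entry=0x45007 [P=1 RW=1 US=1 PS=0]
  ⇒ phys 0x458B6  [3 reads]
#3 VA=0x4830007C6 (w,user):
  L0: frame=0x27 idx=18 entry=0x48007 [P=1 RW=1 US=1 PS=0]
  L1: frame=0x48 idx=24 entry=0x4A087 [P=1 RW=1 US=1 PS=1]
  ⇒ phys 0x4A7C6 (huge @L1)  [2 reads]
#4 VA=0x70000058E (w,user):
  L0: frame=0x27 idx=28 entry=0x4D087 [P=1 RW=1 US=1 PS=1]
  ⇒ phys 0x4D58E (huge @L0)  [1 reads]
#5 VA=0xC1E012E8 (r,user):
  L0: frame=0x27 idx=3 entry=0x4E007 [P=1 RW=1 US=1 PS=0]
  L1: frame=0x4E idx=15 entry=0x50007 [P=1 RW=1 US=1 PS=0]
  L2: frame=0x50 idx=1 entry=0x52007 [P=1 RW=1 US=1 PS=0]
  ⇒ phys 0x522E8  [3 reads]

Access #0 PA: 0x325D5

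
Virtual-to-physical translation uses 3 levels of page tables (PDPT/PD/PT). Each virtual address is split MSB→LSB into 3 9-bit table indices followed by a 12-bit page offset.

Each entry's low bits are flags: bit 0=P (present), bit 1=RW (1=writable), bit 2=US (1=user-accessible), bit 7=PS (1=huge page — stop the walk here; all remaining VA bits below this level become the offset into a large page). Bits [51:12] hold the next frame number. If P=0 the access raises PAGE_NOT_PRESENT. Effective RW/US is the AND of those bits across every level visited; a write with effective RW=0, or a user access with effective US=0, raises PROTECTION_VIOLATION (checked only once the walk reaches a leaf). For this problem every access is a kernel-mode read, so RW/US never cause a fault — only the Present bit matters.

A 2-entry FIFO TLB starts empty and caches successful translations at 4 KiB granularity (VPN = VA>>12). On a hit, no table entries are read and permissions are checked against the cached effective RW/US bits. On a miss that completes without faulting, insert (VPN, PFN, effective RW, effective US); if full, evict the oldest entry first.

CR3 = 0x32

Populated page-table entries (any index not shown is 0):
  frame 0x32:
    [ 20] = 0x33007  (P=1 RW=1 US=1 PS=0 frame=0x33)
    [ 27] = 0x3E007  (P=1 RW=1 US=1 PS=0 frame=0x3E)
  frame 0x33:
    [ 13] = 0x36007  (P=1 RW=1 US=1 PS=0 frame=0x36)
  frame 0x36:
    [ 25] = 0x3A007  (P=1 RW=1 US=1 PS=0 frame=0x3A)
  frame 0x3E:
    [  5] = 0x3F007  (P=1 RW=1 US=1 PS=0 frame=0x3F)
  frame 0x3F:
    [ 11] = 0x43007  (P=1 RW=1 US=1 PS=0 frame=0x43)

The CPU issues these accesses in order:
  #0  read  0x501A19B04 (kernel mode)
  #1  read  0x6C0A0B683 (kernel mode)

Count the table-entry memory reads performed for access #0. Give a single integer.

Walk each access:
#0 VA=0x501A19B04 (r,kernel):
  lvl0: tbl 0x32, slot 20 ⇒ 0x33007 (P1/RW1/US1/PS0)
  lvl1: tbl 0x33, slot 13 ⇒ 0x36007 (P1/RW1/US1/PS0)
  lvl2: tbl 0x36, slot 25 ⇒ 0x3A007 (P1/RW1/US1/PS0)
  → PA=0x3AB04  (3 entries read)
#1 VA=0x6C0A0B683 (r,kernel):
  lvl0: tbl 0x32, slot 27 ⇒ 0x3E007 (P1/RW1/US1/PS0)
  lvl1: tbl 0x3E, slot 5 ⇒ 0x3F007 (P1/RW1/US1/PS0)
  lvl2: tbl 0x3F, slot 11 ⇒ 0x43007 (P1/RW1/US1/PS0)
  → PA=0x43683  (3 entries read)

Entries read for #0: 3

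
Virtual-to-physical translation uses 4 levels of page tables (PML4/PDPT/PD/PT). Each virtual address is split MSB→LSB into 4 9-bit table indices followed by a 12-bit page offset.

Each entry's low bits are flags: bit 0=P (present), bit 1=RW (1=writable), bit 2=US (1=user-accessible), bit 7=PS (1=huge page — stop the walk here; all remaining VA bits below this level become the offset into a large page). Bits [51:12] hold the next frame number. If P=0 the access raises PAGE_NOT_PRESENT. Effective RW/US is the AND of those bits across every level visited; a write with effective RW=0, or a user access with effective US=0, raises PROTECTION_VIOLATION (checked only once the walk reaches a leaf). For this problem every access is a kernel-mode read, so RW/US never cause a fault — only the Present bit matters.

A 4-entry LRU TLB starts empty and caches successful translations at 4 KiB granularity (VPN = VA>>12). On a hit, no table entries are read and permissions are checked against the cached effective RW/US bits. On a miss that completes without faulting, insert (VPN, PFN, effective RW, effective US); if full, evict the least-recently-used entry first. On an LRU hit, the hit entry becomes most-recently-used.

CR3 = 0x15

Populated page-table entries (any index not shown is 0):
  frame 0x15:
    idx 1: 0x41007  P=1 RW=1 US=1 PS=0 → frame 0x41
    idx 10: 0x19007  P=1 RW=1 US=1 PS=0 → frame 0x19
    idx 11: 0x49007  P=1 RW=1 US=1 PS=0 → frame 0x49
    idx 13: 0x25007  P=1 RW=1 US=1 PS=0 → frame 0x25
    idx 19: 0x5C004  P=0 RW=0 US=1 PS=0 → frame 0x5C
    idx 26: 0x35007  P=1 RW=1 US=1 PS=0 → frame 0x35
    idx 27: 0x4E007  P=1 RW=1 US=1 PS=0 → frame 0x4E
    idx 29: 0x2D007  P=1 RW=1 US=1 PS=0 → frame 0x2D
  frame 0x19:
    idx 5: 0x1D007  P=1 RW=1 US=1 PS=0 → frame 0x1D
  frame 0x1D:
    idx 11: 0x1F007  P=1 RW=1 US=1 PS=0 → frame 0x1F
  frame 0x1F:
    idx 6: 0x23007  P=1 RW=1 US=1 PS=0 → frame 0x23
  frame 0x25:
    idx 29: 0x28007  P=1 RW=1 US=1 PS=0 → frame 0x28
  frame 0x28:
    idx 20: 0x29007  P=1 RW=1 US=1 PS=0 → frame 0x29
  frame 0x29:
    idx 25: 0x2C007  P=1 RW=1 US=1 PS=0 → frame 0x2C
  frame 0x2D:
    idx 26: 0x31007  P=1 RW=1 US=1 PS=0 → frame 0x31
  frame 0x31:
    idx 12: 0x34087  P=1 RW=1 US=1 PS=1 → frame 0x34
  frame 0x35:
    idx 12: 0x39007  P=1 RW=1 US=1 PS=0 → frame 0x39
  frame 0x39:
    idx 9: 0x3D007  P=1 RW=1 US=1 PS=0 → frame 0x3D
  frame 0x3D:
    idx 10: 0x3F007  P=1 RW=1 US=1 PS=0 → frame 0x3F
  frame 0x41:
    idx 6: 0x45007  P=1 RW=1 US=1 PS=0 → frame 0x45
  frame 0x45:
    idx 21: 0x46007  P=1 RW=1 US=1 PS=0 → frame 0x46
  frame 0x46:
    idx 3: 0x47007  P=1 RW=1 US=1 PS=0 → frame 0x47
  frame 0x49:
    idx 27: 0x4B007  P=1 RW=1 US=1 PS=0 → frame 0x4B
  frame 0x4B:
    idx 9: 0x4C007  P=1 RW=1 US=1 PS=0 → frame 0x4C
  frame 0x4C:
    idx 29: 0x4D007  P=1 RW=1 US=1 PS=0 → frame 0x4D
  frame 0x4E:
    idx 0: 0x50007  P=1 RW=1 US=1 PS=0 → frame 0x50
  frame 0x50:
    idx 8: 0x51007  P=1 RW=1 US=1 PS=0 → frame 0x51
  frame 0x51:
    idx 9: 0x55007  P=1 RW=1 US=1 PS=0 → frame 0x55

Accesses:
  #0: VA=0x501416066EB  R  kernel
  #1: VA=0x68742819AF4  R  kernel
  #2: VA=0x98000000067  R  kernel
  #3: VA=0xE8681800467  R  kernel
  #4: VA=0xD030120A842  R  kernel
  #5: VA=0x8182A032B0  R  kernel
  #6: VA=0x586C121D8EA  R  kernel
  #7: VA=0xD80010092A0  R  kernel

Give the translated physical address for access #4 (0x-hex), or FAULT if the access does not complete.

Walk each access:
#0 VA=0x501416066EB (r,kernel):
  L0: frame=0x15 idx=10 entry=0x19007 [P=1 RW=1 US=1 PS=0]
  L1: frame=0x19 idx=5 entry=0x1D007 [P=1 RW=1 US=1 PS=0]
  L2: frame=0x1D idx=11 entry=0x1F007 [P=1 RW=1 US=1 PS=0]
  L3: frame=0x1F idx=6 entry=0x23007 [P=1 RW=1 US=1 PS=0]
  ⇒ phys 0x236EB  [4 reads]
#1 VA=0x68742819AF4 (r,kernel):
  L0: frame=0x15 idx=13 entry=0x25007 [P=1 RW=1 US=1 PS=0]
  L1: frame=0x25 idx=29 entry=0x28007 [P=1 RW=1 US=1 PS=0]
  L2: frame=0x28 idx=20 entry=0x29007 [P=1 RW=1 US=1 PS=0]
  L3: frame=0x29 idx=25 entry=0x2C007 [P=1 RW=1 US=1 PS=0]
  ⇒ phys 0x2CAF4  [4 reads]
#2 VA=0x98000000067 (r,kernel):
  L0: frame=0x15 idx=19 entry=0x5C004 [P=0 RW=0 US=1 PS=0]
  ⇒ fault: PAGE_NOT_PRESENT  — 1 lookups
#3 VA=0xE8681800467 (r,kernel):
  L0: frame=0x15 idx=29 entry=0x2D007 [P=1 RW=1 US=1 PS=0]
  L1: frame=0x2D idx=26 entry=0x31007 [P=1 RW=1 US=1 PS=0]
  L2: frame=0x31 idx=12 entry=0x34087 [P=1 RW=1 US=1 PS=1]
  ⇒ phys 0x34467 (huge @L2)  [3 reads]
#4 VA=0xD030120A842 (r,kernel):
  L0: frame=0x15 idx=26 entry=0x35007 [P=1 RW=1 US=1 PS=0]
  L1: frame=0x35 idx=12 entry=0x39007 [P=1 RW=1 US=1 PS=0]
  L2: frame=0x39 idx=9 entry=0x3D007 [P=1 RW=1 US=1 PS=0]
  L3: frame=0x3D idx=10 entry=0x3F007 [P=1 RW=1 US=1 PS=0]
  ⇒ phys 0x3F842  [4 reads]
#5 VA=0x8182A032B0 (r,kernel):
  L0: frame=0x15 idx=1 entry=0x41007 [P=1 RW=1 US=1 PS=0]
  L1: frame=0x41 idx=6 entry=0x45007 [P=1 RW=1 US=1 PS=0]
  L2: frame=0x45 idx=21 entry=0x46007 [P=1 RW=1 US=1 PS=0]
  L3: frame=0x46 idx=3 entry=0x47007 [P=1 RW=1 US=1 PS=0]
  ⇒ phys 0x472B0  [4 reads]
#6 VA=0x586C121D8EA (r,kernel):
  L0: frame=0x15 idx=11 entry=0x49007 [P=1 RW=1 US=1 PS=0]
  L1: frame=0x49 idx=27 entry=0x4B007 [P=1 RW=1 US=1 PS=0]
  L2: frame=0x4B idx=9 entry=0x4C007 [P=1 RW=1 US=1 PS=0]
  L3: frame=0x4C idx=29 entry=0x4D007 [P=1 RW=1 US=1 PS=0]
  ⇒ phys 0x4D8EA  [4 reads]
#7 VA=0xD80010092A0 (r,kernel):
  L0: frame=0x15 idx=27 entry=0x4E007 [P=1 RW=1 US=1 PS=0]
  L1: frame=0x4E idx=0 entry=0x50007 [P=1 RW=1 US=1 PS=0]
  L2: frame=0x50 idx=8 entry=0x51007 [P=1 RW=1 US=1 PS=0]
  L3: frame=0x51 idx=9 entry=0x55007 [P=1 RW=1 US=1 PS=0]
  ⇒ phys 0x552A0  [4 reads]

Access #4 PA: 0x3F842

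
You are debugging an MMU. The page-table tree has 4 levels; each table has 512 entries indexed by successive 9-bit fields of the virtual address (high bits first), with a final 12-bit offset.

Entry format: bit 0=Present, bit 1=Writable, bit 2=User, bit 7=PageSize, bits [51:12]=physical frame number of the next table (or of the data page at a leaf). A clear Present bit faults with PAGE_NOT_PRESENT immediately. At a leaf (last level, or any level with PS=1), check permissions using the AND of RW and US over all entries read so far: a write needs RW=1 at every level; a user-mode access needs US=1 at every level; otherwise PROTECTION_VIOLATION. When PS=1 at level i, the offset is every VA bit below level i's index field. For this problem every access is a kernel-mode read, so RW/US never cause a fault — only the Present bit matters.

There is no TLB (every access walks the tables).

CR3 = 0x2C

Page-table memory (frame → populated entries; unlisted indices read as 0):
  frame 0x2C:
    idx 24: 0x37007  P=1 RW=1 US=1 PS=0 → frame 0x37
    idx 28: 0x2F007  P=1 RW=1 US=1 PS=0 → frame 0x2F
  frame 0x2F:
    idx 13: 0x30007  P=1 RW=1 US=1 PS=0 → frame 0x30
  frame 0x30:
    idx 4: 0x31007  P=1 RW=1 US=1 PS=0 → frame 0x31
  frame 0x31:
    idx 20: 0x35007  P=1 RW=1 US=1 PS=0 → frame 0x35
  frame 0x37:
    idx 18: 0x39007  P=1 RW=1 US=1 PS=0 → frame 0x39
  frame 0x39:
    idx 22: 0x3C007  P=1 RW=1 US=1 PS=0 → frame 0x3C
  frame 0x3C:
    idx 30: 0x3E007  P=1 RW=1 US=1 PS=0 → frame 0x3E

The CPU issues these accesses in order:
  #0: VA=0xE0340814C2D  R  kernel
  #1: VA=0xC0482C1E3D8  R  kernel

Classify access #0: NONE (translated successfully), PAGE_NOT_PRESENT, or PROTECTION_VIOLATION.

Per-access translation:
#0 VA=0xE0340814C2D (r,kernel):
  [0] read 0x2C idx=28: raw=0x2F007 flags P=1 W=1 U=1 S=0
  [1] read 0x2F idx=13: raw=0x30007 flags P=1 W=1 U=1 S=0
  [2] read 0x30 idx=4: raw=0x31007 flags P=1 W=1 U=1 S=0
  [3] read 0x31 idx=20: raw=0x35007 flags P=1 W=1 U=1 S=0
  ✓ 0x35C2D  — 4 lookups
#1 VA=0xC0482C1E3D8 (r,kernel):
  [0] read 0x2C idx=24: raw=0x37007 flags P=1 W=1 U=1 S=0
  [1] read 0x37 idx=18: raw=0x39007 flags P=1 W=1 U=1 S=0
  [2] read 0x39 idx=22: raw=0x3C007 flags P=1 W=1 U=1 S=0
  [3] read 0x3C idx=30: raw=0x3E007 flags P=1 W=1 U=1 S=0
  ✓ 0x3E3D8  — 4 lookups

Access #0 fault: NONE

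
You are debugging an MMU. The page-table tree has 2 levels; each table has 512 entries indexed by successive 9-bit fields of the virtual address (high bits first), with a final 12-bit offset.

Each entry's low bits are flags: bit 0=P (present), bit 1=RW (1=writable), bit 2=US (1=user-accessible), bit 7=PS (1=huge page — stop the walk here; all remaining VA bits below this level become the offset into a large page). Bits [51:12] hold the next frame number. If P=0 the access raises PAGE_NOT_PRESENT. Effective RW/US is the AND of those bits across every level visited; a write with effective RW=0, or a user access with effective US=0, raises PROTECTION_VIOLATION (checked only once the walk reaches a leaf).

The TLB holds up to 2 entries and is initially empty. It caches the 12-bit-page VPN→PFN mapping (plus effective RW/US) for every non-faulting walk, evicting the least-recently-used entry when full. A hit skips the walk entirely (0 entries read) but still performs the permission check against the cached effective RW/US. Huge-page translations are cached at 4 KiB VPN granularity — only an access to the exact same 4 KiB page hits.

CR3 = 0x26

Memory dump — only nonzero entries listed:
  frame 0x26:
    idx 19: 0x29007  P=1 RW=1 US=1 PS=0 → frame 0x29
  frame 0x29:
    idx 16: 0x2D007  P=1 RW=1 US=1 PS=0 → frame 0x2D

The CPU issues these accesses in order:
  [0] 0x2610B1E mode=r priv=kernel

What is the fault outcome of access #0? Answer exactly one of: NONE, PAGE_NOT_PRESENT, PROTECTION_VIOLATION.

Walk each access:
#0 VA=0x2610B1E (r,kernel):
  [0] read 0x26 idx=19: raw=0x29007 flags P=1 W=1 U=1 S=0
  [1] read 0x29 idx=16: raw=0x2D007 flags P=1 W=1 U=1 S=0
  ✓ 0x2DB1E  — 2 lookups

Access #0 fault: NONE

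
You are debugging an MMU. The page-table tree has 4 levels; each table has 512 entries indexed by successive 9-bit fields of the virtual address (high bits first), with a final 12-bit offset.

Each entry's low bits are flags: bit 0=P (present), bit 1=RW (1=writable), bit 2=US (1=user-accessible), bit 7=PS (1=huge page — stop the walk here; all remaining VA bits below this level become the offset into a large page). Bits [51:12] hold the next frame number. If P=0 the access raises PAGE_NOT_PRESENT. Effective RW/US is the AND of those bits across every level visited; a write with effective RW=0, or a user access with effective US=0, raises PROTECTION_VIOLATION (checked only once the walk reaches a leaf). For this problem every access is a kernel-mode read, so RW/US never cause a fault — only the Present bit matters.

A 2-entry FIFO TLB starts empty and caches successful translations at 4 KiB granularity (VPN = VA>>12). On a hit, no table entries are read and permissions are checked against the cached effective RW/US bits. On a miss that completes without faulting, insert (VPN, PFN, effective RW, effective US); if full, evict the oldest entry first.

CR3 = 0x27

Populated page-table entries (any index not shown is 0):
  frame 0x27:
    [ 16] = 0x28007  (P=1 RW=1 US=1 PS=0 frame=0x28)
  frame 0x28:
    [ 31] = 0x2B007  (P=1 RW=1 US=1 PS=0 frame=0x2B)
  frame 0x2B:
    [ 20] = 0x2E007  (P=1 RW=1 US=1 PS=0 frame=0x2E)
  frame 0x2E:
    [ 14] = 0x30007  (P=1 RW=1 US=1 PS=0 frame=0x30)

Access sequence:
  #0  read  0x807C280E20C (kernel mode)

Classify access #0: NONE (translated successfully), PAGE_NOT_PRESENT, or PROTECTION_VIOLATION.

Walk each access:
#0 VA=0x807C280E20C (r,kernel):
  lvl0: tbl 0x27, slot 16 ⇒ 0x28007 (P1/RW1/US1/PS0)
  lvl1: tbl 0x28, slot 31 ⇒ 0x2B007 (P1/RW1/US1/PS0)
  lvl2: tbl 0x2B, slot 20 ⇒ 0x2E007 (P1/RW1/US1/PS0)
  lvl3: tbl 0x2E, slot 14 ⇒ 0x30007 (P1/RW1/US1/PS0)
  → PA=0x3020C  (4 entries read)

Access #0 fault: NONE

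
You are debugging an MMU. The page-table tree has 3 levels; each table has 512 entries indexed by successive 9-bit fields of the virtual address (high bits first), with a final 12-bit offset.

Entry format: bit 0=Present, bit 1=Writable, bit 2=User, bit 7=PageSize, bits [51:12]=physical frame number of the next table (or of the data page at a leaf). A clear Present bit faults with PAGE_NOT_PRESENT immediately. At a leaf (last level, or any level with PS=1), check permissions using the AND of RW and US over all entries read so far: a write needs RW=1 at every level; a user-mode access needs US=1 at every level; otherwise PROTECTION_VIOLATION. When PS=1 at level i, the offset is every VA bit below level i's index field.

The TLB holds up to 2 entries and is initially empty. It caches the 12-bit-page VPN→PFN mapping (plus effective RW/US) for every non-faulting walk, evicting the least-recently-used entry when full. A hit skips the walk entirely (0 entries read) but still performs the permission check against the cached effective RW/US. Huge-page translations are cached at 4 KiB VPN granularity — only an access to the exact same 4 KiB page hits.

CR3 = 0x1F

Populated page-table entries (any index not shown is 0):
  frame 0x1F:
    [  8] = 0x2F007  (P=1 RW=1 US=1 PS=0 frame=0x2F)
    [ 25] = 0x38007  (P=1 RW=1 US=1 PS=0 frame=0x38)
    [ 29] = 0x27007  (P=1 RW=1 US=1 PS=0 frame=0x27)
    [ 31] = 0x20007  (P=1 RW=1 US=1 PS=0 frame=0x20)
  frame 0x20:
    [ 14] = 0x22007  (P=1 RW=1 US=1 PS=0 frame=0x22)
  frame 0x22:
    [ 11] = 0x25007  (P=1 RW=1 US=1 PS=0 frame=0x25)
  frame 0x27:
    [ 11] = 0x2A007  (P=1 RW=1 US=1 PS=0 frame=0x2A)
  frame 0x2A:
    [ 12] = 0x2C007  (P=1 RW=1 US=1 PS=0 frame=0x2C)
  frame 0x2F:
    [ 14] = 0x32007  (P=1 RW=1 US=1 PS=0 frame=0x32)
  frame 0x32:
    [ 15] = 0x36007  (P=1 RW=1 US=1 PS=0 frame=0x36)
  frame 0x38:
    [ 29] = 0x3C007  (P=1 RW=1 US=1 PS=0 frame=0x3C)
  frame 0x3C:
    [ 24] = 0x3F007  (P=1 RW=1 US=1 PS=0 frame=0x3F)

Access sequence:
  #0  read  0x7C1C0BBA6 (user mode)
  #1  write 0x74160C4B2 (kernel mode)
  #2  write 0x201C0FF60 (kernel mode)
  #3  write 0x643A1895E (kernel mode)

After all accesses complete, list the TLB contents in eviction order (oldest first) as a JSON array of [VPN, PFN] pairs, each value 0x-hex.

Per-access translation:
#0 VA=0x7C1C0BBA6 (r,user):
  lvl0: tbl 0x1F, slot 31 ⇒ 0x20007 (P1/RW1/US1/PS0)
  lvl1: tbl 0x20, slot 14 ⇒ 0x22007 (P1/RW1/US1/PS0)
  lvl2: tbl 0x22, slot 11 ⇒ 0x25007 (P1/RW1/US1/PS0)
  → PA=0x25BA6  (3 entries read)
#1 VA=0x74160C4B2 (w,kernel):
  lvl0: tbl 0x1F, slot 29 ⇒ 0x27007 (P1/RW1/US1/PS0)
  lvl1: tbl 0x27, slot 11 ⇒ 0x2A007 (P1/RW1/US1/PS0)
  lvl2: tbl 0x2A, slot 12 ⇒ 0x2C007 (P1/RW1/US1/PS0)
  → PA=0x2C4B2  (3 entries read)
#2 VA=0x201C0FF60 (w,kernel):
  lvl0: tbl 0x1F, slot 8 ⇒ 0x2F007 (P1/RW1/US1/PS0)
  lvl1: tbl 0x2F, slot 14 ⇒ 0x32007 (P1/RW1/US1/PS0)
  lvl2: tbl 0x32, slot 15 ⇒ 0x36007 (P1/RW1/US1/PS0)
  → PA=0x36F60  (3 entries read)
#3 VA=0x643A1895E (w,kernel):
  lvl0: tbl 0x1F, slot 25 ⇒ 0x38007 (P1/RW1/US1/PS0)
  lvl1: tbl 0x38, slot 29 ⇒ 0x3C007 (P1/RW1/US1/PS0)
  lvl2: tbl 0x3C, slot 24 ⇒ 0x3F007 (P1/RW1/US1/PS0)
  → PA=0x3F95E  (3 entries read)

TLB: [["0x201C0F", "0x36"], ["0x643A18", "0x3F"]]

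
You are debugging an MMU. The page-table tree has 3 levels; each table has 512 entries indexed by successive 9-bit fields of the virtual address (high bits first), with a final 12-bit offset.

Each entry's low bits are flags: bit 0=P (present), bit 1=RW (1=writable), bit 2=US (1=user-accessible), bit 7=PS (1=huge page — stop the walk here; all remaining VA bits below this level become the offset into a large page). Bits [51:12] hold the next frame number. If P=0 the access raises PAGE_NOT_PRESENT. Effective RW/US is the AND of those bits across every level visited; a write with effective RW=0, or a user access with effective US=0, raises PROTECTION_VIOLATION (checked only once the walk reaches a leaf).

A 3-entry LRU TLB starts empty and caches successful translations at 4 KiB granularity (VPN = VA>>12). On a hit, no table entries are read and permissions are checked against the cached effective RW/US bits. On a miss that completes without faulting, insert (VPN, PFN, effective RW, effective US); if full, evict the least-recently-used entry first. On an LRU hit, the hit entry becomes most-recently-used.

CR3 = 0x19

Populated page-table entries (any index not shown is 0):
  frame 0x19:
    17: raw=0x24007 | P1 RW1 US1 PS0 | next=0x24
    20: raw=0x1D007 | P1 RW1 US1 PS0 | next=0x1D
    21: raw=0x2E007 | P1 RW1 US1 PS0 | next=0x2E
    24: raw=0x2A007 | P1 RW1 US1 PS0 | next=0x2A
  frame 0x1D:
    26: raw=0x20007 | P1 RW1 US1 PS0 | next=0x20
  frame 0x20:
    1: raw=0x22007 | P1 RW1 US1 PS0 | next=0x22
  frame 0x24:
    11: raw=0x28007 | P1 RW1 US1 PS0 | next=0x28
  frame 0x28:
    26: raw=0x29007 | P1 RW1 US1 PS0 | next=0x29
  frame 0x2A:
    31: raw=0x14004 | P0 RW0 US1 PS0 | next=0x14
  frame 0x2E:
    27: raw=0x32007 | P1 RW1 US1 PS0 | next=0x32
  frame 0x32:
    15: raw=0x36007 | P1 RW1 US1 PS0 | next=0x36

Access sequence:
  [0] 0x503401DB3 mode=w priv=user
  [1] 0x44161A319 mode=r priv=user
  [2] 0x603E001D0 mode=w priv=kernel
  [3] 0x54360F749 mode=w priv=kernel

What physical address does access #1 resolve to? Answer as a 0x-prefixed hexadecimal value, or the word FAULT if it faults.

Per-access translation:
#0 VA=0x503401DB3 (w,user):
  L0: frame=0x19 idx=20 entry=0x1D007 [P=1 RW=1 US=1 PS=0]
  L1: frame=0x1D idx=26 entry=0x20007 [P=1 RW=1 US=1 PS=0]
  L2: frame=0x20 idx=1 entry=0x22007 [P=1 RW=1 US=1 PS=0]
  → PA=0x22DB3  (3 entries read)
#1 VA=0x44161A319 (r,user):
  L0: frame=0x19 idx=17 entry=0x24007 [P=1 RW=1 US=1 PS=0]
  L1: frame=0x24 idx=11 entry=0x28007 [P=1 RW=1 US=1 PS=0]
  L2: frame=0x28 idx=26 entry=0x29007 [P=1 RW=1 US=1 PS=0]
  → PA=0x29319  (3 entries read)
#2 VA=0x603E001D0 (w,kernel):
  L0: frame=0x19 idx=24 entry=0x2A007 [P=1 RW=1 US=1 PS=0]
  L1: frame=0x2A idx=31 entry=0x14004 [P=0 RW=0 US=1 PS=0]
  ⇒ fault: PAGE_NOT_PRESENT  — 2 lookups
#3 VA=0x54360F749 (w,kernel):
  L0: frame=0x19 idx=21 entry=0x2E007 [P=1 RW=1 US=1 PS=0]
  L1: frame=0x2E idx=27 entry=0x32007 [P=1 RW=1 US=1 PS=0]
  L2: frame=0x32 idx=15 entry=0x36007 [P=1 RW=1 US=1 PS=0]
  → PA=0x36749  (3 entries read)

Access #1 PA: 0x29319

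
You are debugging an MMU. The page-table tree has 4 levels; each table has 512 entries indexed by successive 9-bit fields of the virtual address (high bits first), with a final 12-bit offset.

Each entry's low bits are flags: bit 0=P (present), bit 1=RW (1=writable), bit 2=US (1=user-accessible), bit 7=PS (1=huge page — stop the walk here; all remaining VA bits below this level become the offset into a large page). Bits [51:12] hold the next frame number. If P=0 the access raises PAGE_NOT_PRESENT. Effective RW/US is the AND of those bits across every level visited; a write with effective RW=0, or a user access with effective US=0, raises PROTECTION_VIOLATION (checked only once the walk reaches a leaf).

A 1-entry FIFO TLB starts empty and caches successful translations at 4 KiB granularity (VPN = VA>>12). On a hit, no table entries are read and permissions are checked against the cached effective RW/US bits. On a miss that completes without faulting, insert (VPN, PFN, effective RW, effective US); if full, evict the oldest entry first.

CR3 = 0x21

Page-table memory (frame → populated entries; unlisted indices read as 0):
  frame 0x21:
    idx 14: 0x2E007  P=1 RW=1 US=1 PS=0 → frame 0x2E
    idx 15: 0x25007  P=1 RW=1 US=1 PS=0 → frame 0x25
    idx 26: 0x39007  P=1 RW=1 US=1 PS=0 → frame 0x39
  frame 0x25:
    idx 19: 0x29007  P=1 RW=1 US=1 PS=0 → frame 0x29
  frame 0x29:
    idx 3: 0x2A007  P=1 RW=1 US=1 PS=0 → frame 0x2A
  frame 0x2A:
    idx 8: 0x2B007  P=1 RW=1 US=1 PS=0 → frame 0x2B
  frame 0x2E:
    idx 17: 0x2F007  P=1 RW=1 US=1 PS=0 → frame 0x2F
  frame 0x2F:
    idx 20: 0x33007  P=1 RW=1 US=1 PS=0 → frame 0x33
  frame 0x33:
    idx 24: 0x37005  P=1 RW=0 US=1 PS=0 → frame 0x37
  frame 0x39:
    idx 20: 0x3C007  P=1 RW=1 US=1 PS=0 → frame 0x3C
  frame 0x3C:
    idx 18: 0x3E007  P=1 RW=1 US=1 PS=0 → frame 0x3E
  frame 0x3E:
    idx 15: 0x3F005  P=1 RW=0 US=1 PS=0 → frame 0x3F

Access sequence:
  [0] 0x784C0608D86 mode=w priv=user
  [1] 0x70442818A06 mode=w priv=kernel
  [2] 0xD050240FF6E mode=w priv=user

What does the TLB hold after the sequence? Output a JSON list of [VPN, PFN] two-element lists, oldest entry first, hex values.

Trace:
#0 VA=0x784C0608D86 (w,user):
  lvl0: tbl 0x21, slot 15 ⇒ 0x25007 (P1/RW1/US1/PS0)
  lvl1: tbl 0x25, slot 19 ⇒ 0x29007 (P1/RW1/US1/PS0)
  lvl2: tbl 0x29, slot 3 ⇒ 0x2A007 (P1/RW1/US1/PS0)
  lvl3: tbl 0x2A, slot 8 ⇒ 0x2B007 (P1/RW1/US1/PS0)
  → PA=0x2BD86  (4 entries read)
#1 VA=0x70442818A06 (w,kernel):
  lvl0: tbl 0x21, slot 14 ⇒ 0x2E007 (P1/RW1/US1/PS0)
  lvl1: tbl 0x2E, slot 17 ⇒ 0x2F007 (P1/RW1/US1/PS0)
  lvl2: tbl 0x2F, slot 20 ⇒ 0x33007 (P1/RW1/US1/PS0)
  lvl3: tbl 0x33, slot 24 ⇒ 0x37005 (P1/RW0/US1/PS0)
  → PROTECTION_VIOLATION  (4 entries read)
#2 VA=0xD050240FF6E (w,user):
  lvl0: tbl 0x21, slot 26 ⇒ 0x39007 (P1/RW1/US1/PS0)
  lvl1: tbl 0x39, slot 20 ⇒ 0x3C007 (P1/RW1/US1/PS0)
  lvl2: tbl 0x3C, slot 18 ⇒ 0x3E007 (P1/RW1/US1/PS0)
  lvl3: tbl 0x3E, slot 15 ⇒ 0x3F005 (P1/RW0/US1/PS0)
  → PROTECTION_VIOLATION  (4 entries read)

TLB: [["0x784C0608", "0x2B"]]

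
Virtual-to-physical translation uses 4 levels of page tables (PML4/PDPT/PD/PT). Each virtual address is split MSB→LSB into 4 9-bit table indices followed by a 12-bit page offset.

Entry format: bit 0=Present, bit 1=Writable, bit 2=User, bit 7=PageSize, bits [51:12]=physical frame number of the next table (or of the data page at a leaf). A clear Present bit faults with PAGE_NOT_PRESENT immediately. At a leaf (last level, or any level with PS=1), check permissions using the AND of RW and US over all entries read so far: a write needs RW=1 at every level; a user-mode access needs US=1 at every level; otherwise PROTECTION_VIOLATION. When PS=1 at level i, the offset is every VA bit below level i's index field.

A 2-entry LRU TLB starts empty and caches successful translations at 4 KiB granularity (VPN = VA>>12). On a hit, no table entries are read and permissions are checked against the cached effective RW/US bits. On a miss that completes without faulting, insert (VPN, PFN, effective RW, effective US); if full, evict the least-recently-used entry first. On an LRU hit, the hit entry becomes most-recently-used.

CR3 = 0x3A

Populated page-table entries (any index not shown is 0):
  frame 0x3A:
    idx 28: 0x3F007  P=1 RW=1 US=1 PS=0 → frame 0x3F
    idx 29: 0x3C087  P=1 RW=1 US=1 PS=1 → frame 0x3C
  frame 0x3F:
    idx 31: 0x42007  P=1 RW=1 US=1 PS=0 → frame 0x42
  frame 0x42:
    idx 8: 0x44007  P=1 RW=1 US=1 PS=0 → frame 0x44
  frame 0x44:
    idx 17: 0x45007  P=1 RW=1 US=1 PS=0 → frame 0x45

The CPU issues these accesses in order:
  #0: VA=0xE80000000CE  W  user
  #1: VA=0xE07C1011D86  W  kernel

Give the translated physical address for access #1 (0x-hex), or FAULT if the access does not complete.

Walk each access:
#0 VA=0xE80000000CE (w,user):
  L0 @0x3A[29] → 0x3C087  P=1,RW=1,US=1,PS=1
  ⇒ phys 0x3C0CE (huge @L0)  [1 reads]
#1 VA=0xE07C1011D86 (w,kernel):
  L0 @0x3A[28] → 0x3F007  P=1,RW=1,US=1,PS=0
  L1 @0x3F[31] → 0x42007  P=1,RW=1,US=1,PS=0
  L2 @0x42[8] → 0x44007  P=1,RW=1,US=1,PS=0
  L3 @0x44[17] → 0x45007  P=1,RW=1,US=1,PS=0
  ⇒ phys 0x45D86  [4 reads]

Access #1 PA: 0x45D86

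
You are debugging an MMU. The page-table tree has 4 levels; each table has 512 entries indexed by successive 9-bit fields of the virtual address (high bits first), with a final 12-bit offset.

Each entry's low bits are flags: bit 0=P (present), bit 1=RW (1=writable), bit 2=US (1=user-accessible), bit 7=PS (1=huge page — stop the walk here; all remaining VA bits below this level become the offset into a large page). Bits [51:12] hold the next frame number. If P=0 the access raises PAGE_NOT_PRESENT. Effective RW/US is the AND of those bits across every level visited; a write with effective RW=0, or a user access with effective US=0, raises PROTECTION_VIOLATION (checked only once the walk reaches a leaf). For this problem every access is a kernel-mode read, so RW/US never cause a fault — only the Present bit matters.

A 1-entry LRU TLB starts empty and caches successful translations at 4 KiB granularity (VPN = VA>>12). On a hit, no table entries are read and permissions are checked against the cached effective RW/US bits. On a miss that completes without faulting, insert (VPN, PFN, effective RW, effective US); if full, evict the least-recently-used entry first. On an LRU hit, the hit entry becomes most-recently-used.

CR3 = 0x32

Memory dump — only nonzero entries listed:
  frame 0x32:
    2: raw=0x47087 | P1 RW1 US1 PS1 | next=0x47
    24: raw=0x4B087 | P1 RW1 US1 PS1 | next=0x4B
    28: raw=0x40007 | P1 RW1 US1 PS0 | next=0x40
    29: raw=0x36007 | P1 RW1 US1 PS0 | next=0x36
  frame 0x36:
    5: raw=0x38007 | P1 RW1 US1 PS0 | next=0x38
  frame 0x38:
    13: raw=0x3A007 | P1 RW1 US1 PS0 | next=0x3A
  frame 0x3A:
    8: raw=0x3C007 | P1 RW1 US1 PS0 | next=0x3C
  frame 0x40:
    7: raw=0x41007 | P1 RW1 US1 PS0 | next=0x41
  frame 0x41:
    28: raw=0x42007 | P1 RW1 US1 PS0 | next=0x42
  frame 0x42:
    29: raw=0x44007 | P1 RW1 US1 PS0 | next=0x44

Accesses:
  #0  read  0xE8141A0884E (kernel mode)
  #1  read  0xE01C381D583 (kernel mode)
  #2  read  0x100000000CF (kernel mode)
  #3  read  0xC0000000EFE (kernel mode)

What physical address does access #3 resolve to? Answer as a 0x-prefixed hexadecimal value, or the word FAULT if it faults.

Walk each access:
#0 VA=0xE8141A0884E (r,kernel):
  [0] read 0x32 idx=29: raw=0x36007 flags P=1 W=1 U=1 S=0
  [1] read 0x36 idx=5: raw=0x38007 flags P=1 W=1 U=1 S=0
  [2] read 0x38 idx=13: raw=0x3A007 flags P=1 W=1 U=1 S=0
  [3] read 0x3A idx=8: raw=0x3C007 flags P=1 W=1 U=1 S=0
  ✓ 0x3C84E  — 4 lookups
#1 VA=0xE01C381D583 (r,kernel):
  [0] read 0x32 idx=28: raw=0x40007 flags P=1 W=1 U=1 S=0
  [1] read 0x40 idx=7: raw=0x41007 flags P=1 W=1 U=1 S=0
  [2] read 0x41 idx=28: raw=0x42007 flags P=1 W=1 U=1 S=0
  [3] read 0x42 idx=29: raw=0x44007 flags P=1 W=1 U=1 S=0
  ✓ 0x44583  — 4 lookups
#2 VA=0x100000000CF (r,kernel):
  [0] read 0x32 idx=2: raw=0x47087 flags P=1 W=1 U=1 S=1
  ✓ 0x470CF (huge @L0)  — 1 lookups
#3 VA=0xC0000000EFE (r,kernel):
  [0] read 0x32 idx=24: raw=0x4B087 flags P=1 W=1 U=1 S=1
  ✓ 0x4BEFE (huge @L0)  — 1 lookups

Access #3 PA: 0x4BEFE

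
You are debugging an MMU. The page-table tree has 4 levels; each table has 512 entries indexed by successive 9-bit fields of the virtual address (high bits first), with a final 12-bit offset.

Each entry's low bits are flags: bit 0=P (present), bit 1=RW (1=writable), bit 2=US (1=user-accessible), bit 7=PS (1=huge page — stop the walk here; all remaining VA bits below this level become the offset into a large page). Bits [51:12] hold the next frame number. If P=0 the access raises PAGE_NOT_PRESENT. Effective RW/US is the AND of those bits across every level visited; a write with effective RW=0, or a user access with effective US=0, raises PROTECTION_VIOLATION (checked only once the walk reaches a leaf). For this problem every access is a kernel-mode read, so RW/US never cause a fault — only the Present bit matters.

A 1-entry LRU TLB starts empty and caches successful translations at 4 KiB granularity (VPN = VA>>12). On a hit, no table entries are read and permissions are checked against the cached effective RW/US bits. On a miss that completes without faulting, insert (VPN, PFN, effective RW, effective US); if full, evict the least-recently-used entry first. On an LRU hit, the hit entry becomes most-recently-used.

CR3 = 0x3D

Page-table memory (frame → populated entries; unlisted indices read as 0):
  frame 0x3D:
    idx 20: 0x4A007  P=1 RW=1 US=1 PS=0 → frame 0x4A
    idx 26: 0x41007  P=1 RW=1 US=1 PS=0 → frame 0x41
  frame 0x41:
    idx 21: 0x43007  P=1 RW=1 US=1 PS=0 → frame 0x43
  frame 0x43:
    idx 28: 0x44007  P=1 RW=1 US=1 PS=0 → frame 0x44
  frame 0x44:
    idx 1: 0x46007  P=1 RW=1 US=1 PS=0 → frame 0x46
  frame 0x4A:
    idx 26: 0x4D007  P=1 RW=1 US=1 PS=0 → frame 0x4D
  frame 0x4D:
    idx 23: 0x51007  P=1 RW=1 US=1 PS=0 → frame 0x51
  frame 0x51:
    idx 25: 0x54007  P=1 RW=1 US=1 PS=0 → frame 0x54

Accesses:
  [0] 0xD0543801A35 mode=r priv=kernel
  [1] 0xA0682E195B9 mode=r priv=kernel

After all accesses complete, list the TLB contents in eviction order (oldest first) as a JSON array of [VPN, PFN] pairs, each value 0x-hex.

Per-access translation:
#0 VA=0xD0543801A35 (r,kernel):
  L0: frame=0x3D idx=26 entry=0x41007 [P=1 RW=1 US=1 PS=0]
  L1: frame=0x41 idx=21 entry=0x43007 [P=1 RW=1 US=1 PS=0]
  L2: frame=0x43 idx=28 entry=0x44007 [P=1 RW=1 US=1 PS=0]
  L3: frame=0x44 idx=1 entry=0x46007 [P=1 RW=1 US=1 PS=0]
  → PA=0x46A35  (4 entries read)
#1 VA=0xA0682E195B9 (r,kernel):
  L0: frame=0x3D idx=20 entry=0x4A007 [P=1 RW=1 US=1 PS=0]
  L1: frame=0x4A idx=26 entry=0x4D007 [P=1 RW=1 US=1 PS=0]
  L2: frame=0x4D idx=23 entry=0x51007 [P=1 RW=1 US=1 PS=0]
  L3: frame=0x51 idx=25 entry=0x54007 [P=1 RW=1 US=1 PS=0]
  → PA=0x545B9  (4 entries read)

TLB: [["0xA0682E19", "0x54"]]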